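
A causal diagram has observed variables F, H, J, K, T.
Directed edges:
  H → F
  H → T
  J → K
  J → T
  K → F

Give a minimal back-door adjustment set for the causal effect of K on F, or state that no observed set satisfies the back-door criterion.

K→F: minimal back-door set ∅.

desc(K)\{K}={F}; candidates ⊆ {H,J,T}.
∅: K⊥F given ∅ in G with K→· removed — back-door holds.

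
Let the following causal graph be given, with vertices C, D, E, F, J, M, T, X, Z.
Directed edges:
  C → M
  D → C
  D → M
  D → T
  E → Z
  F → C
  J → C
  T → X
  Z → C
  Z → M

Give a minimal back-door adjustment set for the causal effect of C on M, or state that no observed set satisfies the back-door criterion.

desc(C)\{C}={M}; candidates ⊆ {D,E,F,J,T,X,Z}.
size 0: {}; under {} C still reaches {D,E,F,J,M,T,X,Z} ∋ M.
size 1: {D}, {E}, {F} …(+4); under {D} C still reaches {E,F,J,M,Z} ∋ M.
{D,Z}: C⊥M given {D,Z} in G with C→· removed — back-door holds.

C→M: minimal back-door set {D, Z}.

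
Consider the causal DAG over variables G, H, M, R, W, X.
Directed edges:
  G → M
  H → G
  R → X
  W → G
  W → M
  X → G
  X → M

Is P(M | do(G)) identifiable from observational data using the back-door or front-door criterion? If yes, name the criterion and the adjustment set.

P(M|do(G)): backdoor, adjust for {W, X}.

desc(G)\{G}={M}; candidates ⊆ {H,R,W,X}.
size 0: {}; under {} G still reaches {H,M,R,W,X} ∋ M.
size 1: {H}, {R}, {W} …(+1); under {H} G still reaches {M,R,W,X} ∋ M.
{W,X}: G⊥M given {W,X} in G with G→· removed — back-door holds.
P(M|do(G)) = Σ_{W,X} P(M|G,W,X)·P(W,X).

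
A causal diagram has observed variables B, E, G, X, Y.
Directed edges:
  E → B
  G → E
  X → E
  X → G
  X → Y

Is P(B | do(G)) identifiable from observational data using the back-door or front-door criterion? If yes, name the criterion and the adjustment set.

desc(G)\{G}={B,E}; candidates ⊆ {X,Y}.
size 0: {}; under {} G still reaches {B,E,X,Y} ∋ B.
{X}: G⊥B given {X} in G with G→· removed — back-door holds.
P(B|do(G)) = Σ_{X} P(B|G,X)·P(X).

P(B|do(G)): backdoor, adjust for {X}.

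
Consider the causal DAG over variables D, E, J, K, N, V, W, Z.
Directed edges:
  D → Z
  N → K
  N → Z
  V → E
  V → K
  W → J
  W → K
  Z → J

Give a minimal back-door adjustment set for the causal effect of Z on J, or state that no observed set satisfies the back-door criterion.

desc(Z)\{Z}={J}; candidates ⊆ {D,E,K,N,V,W}.
∅: Z⊥J given ∅ in G with Z→· removed — back-door holds.

Z→J: minimal back-door set ∅.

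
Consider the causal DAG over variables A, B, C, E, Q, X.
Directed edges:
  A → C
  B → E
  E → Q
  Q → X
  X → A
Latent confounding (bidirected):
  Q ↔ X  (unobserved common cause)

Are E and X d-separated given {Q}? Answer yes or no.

No — E and X are d-connected given {Q}.

Bayes-Ball from E | {Q} reaches {A,B,C,X}.
X ∈ reach(E|{Q}) ⇒ E ⊥̸ X | {Q}.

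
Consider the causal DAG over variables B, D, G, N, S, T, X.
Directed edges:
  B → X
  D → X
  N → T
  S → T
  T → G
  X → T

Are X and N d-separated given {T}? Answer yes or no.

Bayes-Ball from X | {T} reaches {B,D,N,S}.
N ∈ reach(X|{T}) ⇒ X ⊥̸ N | {T}.

No — X and N are d-connected given {T}.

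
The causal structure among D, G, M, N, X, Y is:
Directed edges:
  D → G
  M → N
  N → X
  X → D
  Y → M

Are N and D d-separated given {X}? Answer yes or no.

Yes — N ⊥ D | {X}.

Bayes-Ball from N | {X} reaches {M,Y}.
D ∉ reach(N|{X}) ⇒ N ⊥ D | {X}.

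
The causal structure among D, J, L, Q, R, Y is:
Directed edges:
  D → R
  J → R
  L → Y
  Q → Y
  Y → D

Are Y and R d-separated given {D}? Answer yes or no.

Yes — Y ⊥ R | {D}.

Bayes-Ball from Y | {D} reaches {L,Q}.
R ∉ reach(Y|{D}) ⇒ Y ⊥ R | {D}.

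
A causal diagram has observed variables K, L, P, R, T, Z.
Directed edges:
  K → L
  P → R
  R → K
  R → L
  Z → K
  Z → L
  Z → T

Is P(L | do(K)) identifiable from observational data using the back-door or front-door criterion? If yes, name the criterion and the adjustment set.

P(L|do(K)): backdoor, adjust for {R, Z}.

desc(K)\{K}={L}; candidates ⊆ {P,R,T,Z}.
size 0: {}; under {} K still reaches {L,P,R,T,Z} ∋ L.
size 1: {P}, {R}, {T} …(+1); under {P} K still reaches {L,R,T,Z} ∋ L.
{R,Z}: K⊥L given {R,Z} in G with K→· removed — back-door holds.
P(L|do(K)) = Σ_{R,Z} P(L|K,R,Z)·P(R,Z).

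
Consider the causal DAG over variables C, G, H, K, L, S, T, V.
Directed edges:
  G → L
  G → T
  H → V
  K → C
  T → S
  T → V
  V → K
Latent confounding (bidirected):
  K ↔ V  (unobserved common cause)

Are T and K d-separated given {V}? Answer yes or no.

Bayes-Ball from T | {V} reaches {C,G,H,K,L,S}.
K ∈ reach(T|{V}) ⇒ T ⊥̸ K | {V}.

No — T and K are d-connected given {V}.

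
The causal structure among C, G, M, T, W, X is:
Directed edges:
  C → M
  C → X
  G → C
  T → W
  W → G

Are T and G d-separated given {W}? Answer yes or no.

Yes — T ⊥ G | {W}.

Bayes-Ball from T | {W} reaches ∅.
G ∉ reach(T|{W}) ⇒ T ⊥ G | {W}.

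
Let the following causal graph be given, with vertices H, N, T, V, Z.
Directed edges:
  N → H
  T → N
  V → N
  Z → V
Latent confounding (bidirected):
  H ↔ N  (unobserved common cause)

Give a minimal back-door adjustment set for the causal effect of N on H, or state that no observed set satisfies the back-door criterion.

N→H: no observed back-door set.

desc(N)\{N}={H}; candidates ⊆ {T,V,Z}.
N↔H: latent back-door arc(s) into N.
size 0: {}; under {} N still reaches {H,T,V,Z} ∋ H.
size 1: {T}, {V}, {Z}; under {T} N still reaches {H,V,Z} ∋ H.
size 2: {T,V}, {T,Z}, {V,Z}; under {T,V} N still reaches {H} ∋ H.
N↔H cannot be blocked by any observed set — no back-door set.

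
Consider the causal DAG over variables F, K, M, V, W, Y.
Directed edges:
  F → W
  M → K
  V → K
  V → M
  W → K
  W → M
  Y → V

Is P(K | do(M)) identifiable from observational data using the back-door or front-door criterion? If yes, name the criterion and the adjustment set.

P(K|do(M)): backdoor, adjust for {V, W}.

desc(M)\{M}={K}; candidates ⊆ {F,V,W,Y}.
size 0: {}; under {} M still reaches {F,K,V,W,Y} ∋ K.
size 1: {F}, {V}, {W} …(+1); under {F} M still reaches {K,V,W,Y} ∋ K.
{V,W}: M⊥K given {V,W} in G with M→· removed — back-door holds.
P(K|do(M)) = Σ_{V,W} P(K|M,V,W)·P(V,W).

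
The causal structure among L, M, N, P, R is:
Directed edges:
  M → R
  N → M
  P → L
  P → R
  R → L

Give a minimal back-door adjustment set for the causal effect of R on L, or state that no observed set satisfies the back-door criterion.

desc(R)\{R}={L}; candidates ⊆ {M,N,P}.
size 0: {}; under {} R still reaches {L,M,N,P} ∋ L.
{P}: R⊥L given {P} in G with R→· removed — back-door holds.

R→L: minimal back-door set {P}.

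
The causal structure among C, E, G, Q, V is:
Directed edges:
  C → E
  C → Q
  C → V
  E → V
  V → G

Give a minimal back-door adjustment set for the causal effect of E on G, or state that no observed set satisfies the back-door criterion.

desc(E)\{E}={G,V}; candidates ⊆ {C,Q}.
size 0: {}; under {} E still reaches {C,G,Q,V} ∋ G.
{C}: E⊥G given {C} in G with E→· removed — back-door holds.

E→G: minimal back-door set {C}.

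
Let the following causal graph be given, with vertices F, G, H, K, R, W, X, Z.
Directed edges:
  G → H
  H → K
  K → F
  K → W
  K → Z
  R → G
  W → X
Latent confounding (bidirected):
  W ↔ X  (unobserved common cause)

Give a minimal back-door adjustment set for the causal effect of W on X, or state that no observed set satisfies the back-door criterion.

W→X: no observed back-door set.

desc(W)\{W}={X}; candidates ⊆ {F,G,H,K,R,Z}.
W↔X: latent back-door arc(s) into W.
size 0: {}; under {} W still reaches {F,G,H,K,R,X,Z} ∋ X.
size 1: {F}, {G}, {H} …(+3); under {F} W still reaches {G,H,K,R,X,Z} ∋ X.
size 2: {F,G}, {F,H}, {F,K} …(+12); under {F,G} W still reaches {H,K,X,Z} ∋ X.
W↔X cannot be blocked by any observed set — no back-door set.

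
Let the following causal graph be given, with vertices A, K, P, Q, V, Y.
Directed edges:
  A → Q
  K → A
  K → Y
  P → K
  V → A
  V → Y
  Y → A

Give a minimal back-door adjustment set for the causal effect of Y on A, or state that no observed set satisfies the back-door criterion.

Y→A: minimal back-door set {K, V}.

desc(Y)\{Y}={A,Q}; candidates ⊆ {K,P,V}.
size 0: {}; under {} Y still reaches {A,K,P,Q,V} ∋ A.
size 1: {K}, {P}, {V}; under {K} Y still reaches {A,Q,V} ∋ A.
{K,V}: Y⊥A given {K,V} in G with Y→· removed — back-door holds.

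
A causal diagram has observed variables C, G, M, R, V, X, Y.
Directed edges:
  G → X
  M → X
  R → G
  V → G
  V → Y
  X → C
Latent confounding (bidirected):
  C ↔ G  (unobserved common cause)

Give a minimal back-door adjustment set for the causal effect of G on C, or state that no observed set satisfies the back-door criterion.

desc(G)\{G}={C,X}; candidates ⊆ {M,R,V,Y}.
G↔C: latent back-door arc(s) into G.
size 0: {}; under {} G still reaches {C,R,V,Y} ∋ C.
size 1: {M}, {R}, {V} …(+1); under {M} G still reaches {C,R,V,Y} ∋ C.
size 2: {M,R}, {M,V}, {M,Y} …(+3); under {M,R} G still reaches {C,V,Y} ∋ C.
G↔C cannot be blocked by any observed set — no back-door set.

G→C: no observed back-door set.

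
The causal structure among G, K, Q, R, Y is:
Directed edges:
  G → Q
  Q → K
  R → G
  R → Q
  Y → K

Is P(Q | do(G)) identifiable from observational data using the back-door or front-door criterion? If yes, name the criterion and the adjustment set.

P(Q|do(G)): backdoor, adjust for {R}.

desc(G)\{G}={K,Q}; candidates ⊆ {R,Y}.
size 0: {}; under {} G still reaches {K,Q,R} ∋ Q.
{R}: G⊥Q given {R} in G with G→· removed — back-door holds.
P(Q|do(G)) = Σ_{R} P(Q|G,R)·P(R).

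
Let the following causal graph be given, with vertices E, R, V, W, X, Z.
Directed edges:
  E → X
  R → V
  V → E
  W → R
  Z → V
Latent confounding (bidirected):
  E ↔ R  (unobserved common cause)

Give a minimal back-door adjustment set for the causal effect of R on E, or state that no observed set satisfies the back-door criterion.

desc(R)\{R}={E,V,X}; candidates ⊆ {W,Z}.
R↔E: latent back-door arc(s) into R.
size 0: {}; under {} R still reaches {E,W,X} ∋ E.
size 1: {W}, {Z}; under {W} R still reaches {E,X} ∋ E.
size 2: {W,Z}; under {W,Z} R still reaches {E,X} ∋ E.
R↔E cannot be blocked by any observed set — no back-door set.

R→E: no observed back-door set.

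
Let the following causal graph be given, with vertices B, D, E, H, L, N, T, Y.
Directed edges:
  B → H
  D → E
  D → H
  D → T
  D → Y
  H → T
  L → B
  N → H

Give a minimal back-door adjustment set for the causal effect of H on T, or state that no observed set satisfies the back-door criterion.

H→T: minimal back-door set {D}.

desc(H)\{H}={T}; candidates ⊆ {B,D,E,L,N,Y}.
size 0: {}; under {} H still reaches {B,D,E,L,N,T,Y} ∋ T.
{D}: H⊥T given {D} in G with H→· removed — back-door holds.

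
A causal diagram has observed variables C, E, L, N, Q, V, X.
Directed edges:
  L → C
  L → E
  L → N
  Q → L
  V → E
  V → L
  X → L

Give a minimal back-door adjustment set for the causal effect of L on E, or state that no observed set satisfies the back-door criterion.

L→E: minimal back-door set {V}.

desc(L)\{L}={C,E,N}; candidates ⊆ {Q,V,X}.
size 0: {}; under {} L still reaches {E,Q,V,X} ∋ E.
{V}: L⊥E given {V} in G with L→· removed — back-door holds.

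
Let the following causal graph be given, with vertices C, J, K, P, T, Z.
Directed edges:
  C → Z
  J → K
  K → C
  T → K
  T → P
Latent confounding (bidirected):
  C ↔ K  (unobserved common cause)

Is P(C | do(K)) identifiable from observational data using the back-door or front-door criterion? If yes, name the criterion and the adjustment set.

desc(K)\{K}={C,Z}; candidates ⊆ {J,P,T}.
K↔C: latent back-door arc(s) into K.
size 0: {}; under {} K still reaches {C,J,P,T,Z} ∋ C.
size 1: {J}, {P}, {T}; under {J} K still reaches {C,P,T,Z} ∋ C.
size 2: {J,P}, {J,T}, {P,T}; under {J,P} K still reaches {C,T,Z} ∋ C.
K↔C cannot be blocked by any observed set — no back-door set.
No mediator lies on a directed K→…→C path.
Neither criterion identifies P(C|do(K)) in this graph.

P(C|do(K)): not identifiable (no BD/FD set).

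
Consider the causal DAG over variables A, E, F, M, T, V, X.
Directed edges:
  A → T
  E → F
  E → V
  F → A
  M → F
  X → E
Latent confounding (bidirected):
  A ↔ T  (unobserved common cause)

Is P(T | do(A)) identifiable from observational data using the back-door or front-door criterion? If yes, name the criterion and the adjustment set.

desc(A)\{A}={T}; candidates ⊆ {E,F,M,V,X}.
A↔T: latent back-door arc(s) into A.
size 0: {}; under {} A still reaches {E,F,M,T,V,X} ∋ T.
size 1: {E}, {F}, {M} …(+2); under {E} A still reaches {F,M,T} ∋ T.
size 2: {E,F}, {E,M}, {E,V} …(+7); under {E,F} A still reaches {T} ∋ T.
A↔T cannot be blocked by any observed set — no back-door set.
No mediator lies on a directed A→…→T path.
Neither criterion identifies P(T|do(A)) in this graph.

P(T|do(A)): not identifiable (no BD/FD set).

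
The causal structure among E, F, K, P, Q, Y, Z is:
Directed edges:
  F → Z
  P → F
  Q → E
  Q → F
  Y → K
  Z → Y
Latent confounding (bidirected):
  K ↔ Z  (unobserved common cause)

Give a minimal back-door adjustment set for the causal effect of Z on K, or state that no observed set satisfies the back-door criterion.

desc(Z)\{Z}={K,Y}; candidates ⊆ {E,F,P,Q}.
Z↔K: latent back-door arc(s) into Z.
size 0: {}; under {} Z still reaches {E,F,K,P,Q} ∋ K.
size 1: {E}, {F}, {P} …(+1); under {E} Z still reaches {F,K,P,Q} ∋ K.
size 2: {E,F}, {E,P}, {E,Q} …(+3); under {E,F} Z still reaches {K} ∋ K.
Z↔K cannot be blocked by any observed set — no back-door set.

Z→K: no observed back-door set.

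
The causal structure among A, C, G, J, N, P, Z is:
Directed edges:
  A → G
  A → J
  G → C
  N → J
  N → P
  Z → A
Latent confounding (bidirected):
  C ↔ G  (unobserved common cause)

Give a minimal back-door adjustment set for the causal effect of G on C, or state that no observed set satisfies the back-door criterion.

desc(G)\{G}={C}; candidates ⊆ {A,J,N,P,Z}.
G↔C: latent back-door arc(s) into G.
size 0: {}; under {} G still reaches {A,C,J,Z} ∋ C.
size 1: {A}, {J}, {N} …(+2); under {A} G still reaches {C} ∋ C.
size 2: {A,J}, {A,N}, {A,P} …(+7); under {A,J} G still reaches {C} ∋ C.
G↔C cannot be blocked by any observed set — no back-door set.

G→C: no observed back-door set.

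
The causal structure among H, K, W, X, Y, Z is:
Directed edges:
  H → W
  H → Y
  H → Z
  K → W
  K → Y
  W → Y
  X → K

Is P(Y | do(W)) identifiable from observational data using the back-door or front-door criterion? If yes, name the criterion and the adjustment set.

P(Y|do(W)): backdoor, adjust for {H, K}.

desc(W)\{W}={Y}; candidates ⊆ {H,K,X,Z}.
size 0: {}; under {} W still reaches {H,K,X,Y,Z} ∋ Y.
size 1: {H}, {K}, {X} …(+1); under {H} W still reaches {K,X,Y} ∋ Y.
{H,K}: W⊥Y given {H,K} in G with W→· removed — back-door holds.
P(Y|do(W)) = Σ_{H,K} P(Y|W,H,K)·P(H,K).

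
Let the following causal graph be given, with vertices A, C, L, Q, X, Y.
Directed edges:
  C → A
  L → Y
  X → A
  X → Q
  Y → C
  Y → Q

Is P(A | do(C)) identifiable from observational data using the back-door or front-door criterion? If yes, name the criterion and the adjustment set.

P(A|do(C)): backdoor, adjust for ∅.

desc(C)\{C}={A}; candidates ⊆ {L,Q,X,Y}.
∅: C⊥A given ∅ in G with C→· removed — back-door holds.
P(A|do(C)) = P(A|C) — no adjustment needed.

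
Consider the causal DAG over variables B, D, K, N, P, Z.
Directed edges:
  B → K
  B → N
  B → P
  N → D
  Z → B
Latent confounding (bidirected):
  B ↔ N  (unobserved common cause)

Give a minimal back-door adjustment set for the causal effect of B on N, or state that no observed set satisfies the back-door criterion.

desc(B)\{B}={D,K,N,P}; candidates ⊆ {Z}.
B↔N: latent back-door arc(s) into B.
size 0: {}; under {} B still reaches {D,N,Z} ∋ N.
size 1: {Z}; under {Z} B still reaches {D,N} ∋ N.
B↔N cannot be blocked by any observed set — no back-door set.

B→N: no observed back-door set.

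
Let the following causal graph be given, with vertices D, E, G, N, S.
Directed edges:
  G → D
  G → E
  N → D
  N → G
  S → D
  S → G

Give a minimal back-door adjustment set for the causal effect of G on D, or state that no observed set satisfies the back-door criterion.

G→D: minimal back-door set {N, S}.

desc(G)\{G}={D,E}; candidates ⊆ {N,S}.
size 0: {}; under {} G still reaches {D,N,S} ∋ D.
size 1: {N}, {S}; under {N} G still reaches {D,S} ∋ D.
{N,S}: G⊥D given {N,S} in G with G→· removed — back-door holds.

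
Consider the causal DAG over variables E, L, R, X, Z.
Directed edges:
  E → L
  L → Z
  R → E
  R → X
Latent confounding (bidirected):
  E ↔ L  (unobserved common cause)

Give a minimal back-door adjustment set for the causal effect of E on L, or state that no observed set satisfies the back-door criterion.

E→L: no observed back-door set.

desc(E)\{E}={L,Z}; candidates ⊆ {R,X}.
E↔L: latent back-door arc(s) into E.
size 0: {}; under {} E still reaches {L,R,X,Z} ∋ L.
size 1: {R}, {X}; under {R} E still reaches {L,Z} ∋ L.
size 2: {R,X}; under {R,X} E still reaches {L,Z} ∋ L.
E↔L cannot be blocked by any observed set — no back-door set.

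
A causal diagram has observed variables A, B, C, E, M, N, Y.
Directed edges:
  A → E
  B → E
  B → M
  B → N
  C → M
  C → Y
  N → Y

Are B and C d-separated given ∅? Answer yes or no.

Yes — B ⊥ C | ∅.

Bayes-Ball from B | ∅ reaches {E,M,N,Y}.
C ∉ reach(B|∅) ⇒ B ⊥ C | ∅.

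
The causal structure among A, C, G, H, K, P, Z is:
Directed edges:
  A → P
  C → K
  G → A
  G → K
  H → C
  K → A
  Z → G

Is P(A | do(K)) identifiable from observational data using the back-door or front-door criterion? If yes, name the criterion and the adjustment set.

desc(K)\{K}={A,P}; candidates ⊆ {C,G,H,Z}.
size 0: {}; under {} K still reaches {A,C,G,H,P,Z} ∋ A.
{G}: K⊥A given {G} in G with K→· removed — back-door holds.
P(A|do(K)) = Σ_{G} P(A|K,G)·P(G).

P(A|do(K)): backdoor, adjust for {G}.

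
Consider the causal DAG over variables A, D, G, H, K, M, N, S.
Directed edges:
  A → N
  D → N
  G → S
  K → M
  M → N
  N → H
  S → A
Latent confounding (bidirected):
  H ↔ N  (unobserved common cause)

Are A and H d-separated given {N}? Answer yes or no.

No — A and H are d-connected given {N}.

Bayes-Ball from A | {N} reaches {D,G,H,K,M,S}.
H ∈ reach(A|{N}) ⇒ A ⊥̸ H | {N}.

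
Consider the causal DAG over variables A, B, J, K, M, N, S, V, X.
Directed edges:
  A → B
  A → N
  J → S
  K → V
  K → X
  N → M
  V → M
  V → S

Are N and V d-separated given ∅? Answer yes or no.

Yes — N ⊥ V | ∅.

Bayes-Ball from N | ∅ reaches {A,B,M}.
V ∉ reach(N|∅) ⇒ N ⊥ V | ∅.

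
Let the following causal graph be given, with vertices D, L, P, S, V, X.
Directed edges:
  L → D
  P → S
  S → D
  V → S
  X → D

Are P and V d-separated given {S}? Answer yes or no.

No — P and V are d-connected given {S}.

Bayes-Ball from P | {S} reaches {V}.
V ∈ reach(P|{S}) ⇒ P ⊥̸ V | {S}.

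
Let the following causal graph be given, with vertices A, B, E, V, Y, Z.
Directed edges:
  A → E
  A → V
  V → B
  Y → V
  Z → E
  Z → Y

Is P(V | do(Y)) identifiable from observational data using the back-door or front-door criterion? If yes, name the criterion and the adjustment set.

desc(Y)\{Y}={B,V}; candidates ⊆ {A,E,Z}.
∅: Y⊥V given ∅ in G with Y→· removed — back-door holds.
P(V|do(Y)) = P(V|Y) — no adjustment needed.

P(V|do(Y)): backdoor, adjust for ∅.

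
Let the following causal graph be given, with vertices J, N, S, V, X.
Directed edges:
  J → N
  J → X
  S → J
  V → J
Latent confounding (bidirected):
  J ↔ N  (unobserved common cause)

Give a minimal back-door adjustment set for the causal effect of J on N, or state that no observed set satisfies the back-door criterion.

J→N: no observed back-door set.

desc(J)\{J}={N,X}; candidates ⊆ {S,V}.
J↔N: latent back-door arc(s) into J.
size 0: {}; under {} J still reaches {N,S,V} ∋ N.
size 1: {S}, {V}; under {S} J still reaches {N,V} ∋ N.
size 2: {S,V}; under {S,V} J still reaches {N} ∋ N.
J↔N cannot be blocked by any observed set — no back-door set.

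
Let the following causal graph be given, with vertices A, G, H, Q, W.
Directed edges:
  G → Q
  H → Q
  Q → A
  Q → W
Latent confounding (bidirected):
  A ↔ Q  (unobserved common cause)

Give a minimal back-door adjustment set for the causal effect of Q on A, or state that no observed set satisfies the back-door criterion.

Q→A: no observed back-door set.

desc(Q)\{Q}={A,W}; candidates ⊆ {G,H}.
Q↔A: latent back-door arc(s) into Q.
size 0: {}; under {} Q still reaches {A,G,H} ∋ A.
size 1: {G}, {H}; under {G} Q still reaches {A,H} ∋ A.
size 2: {G,H}; under {G,H} Q still reaches {A} ∋ A.
Q↔A cannot be blocked by any observed set — no back-door set.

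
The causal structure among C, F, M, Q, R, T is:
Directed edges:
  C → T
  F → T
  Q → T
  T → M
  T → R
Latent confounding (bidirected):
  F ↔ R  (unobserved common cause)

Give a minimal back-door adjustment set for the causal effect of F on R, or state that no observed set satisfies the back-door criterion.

F→R: no observed back-door set.

desc(F)\{F}={M,R,T}; candidates ⊆ {C,Q}.
F↔R: latent back-door arc(s) into F.
size 0: {}; under {} F still reaches {R} ∋ R.
size 1: {C}, {Q}; under {C} F still reaches {R} ∋ R.
size 2: {C,Q}; under {C,Q} F still reaches {R} ∋ R.
F↔R cannot be blocked by any observed set — no back-door set.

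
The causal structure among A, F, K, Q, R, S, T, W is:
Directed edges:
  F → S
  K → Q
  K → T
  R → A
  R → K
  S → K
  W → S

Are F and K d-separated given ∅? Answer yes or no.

No — F and K are d-connected given ∅.

Bayes-Ball from F | ∅ reaches {K,Q,S,T}.
K ∈ reach(F|∅) ⇒ F ⊥̸ K | ∅.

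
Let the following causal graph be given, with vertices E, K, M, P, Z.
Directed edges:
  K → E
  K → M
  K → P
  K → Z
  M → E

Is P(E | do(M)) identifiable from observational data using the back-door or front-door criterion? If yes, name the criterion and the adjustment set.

P(E|do(M)): backdoor, adjust for {K}.

desc(M)\{M}={E}; candidates ⊆ {K,P,Z}.
size 0: {}; under {} M still reaches {E,K,P,Z} ∋ E.
{K}: M⊥E given {K} in G with M→· removed — back-door holds.
P(E|do(M)) = Σ_{K} P(E|M,K)·P(K).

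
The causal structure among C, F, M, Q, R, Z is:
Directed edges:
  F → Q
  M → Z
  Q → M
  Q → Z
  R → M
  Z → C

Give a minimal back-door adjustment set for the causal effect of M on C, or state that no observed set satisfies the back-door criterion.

desc(M)\{M}={C,Z}; candidates ⊆ {F,Q,R}.
size 0: {}; under {} M still reaches {C,F,Q,R,Z} ∋ C.
{Q}: M⊥C given {Q} in G with M→· removed — back-door holds.

M→C: minimal back-door set {Q}.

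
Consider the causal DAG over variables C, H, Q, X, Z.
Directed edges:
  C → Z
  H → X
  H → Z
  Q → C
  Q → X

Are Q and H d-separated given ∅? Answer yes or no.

Bayes-Ball from Q | ∅ reaches {C,X,Z}.
H ∉ reach(Q|∅) ⇒ Q ⊥ H | ∅.

Yes — Q ⊥ H | ∅.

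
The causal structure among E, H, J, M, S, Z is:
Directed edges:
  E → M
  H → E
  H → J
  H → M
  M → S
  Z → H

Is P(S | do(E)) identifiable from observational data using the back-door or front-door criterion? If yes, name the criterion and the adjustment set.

desc(E)\{E}={M,S}; candidates ⊆ {H,J,Z}.
size 0: {}; under {} E still reaches {H,J,M,S,Z} ∋ S.
{H}: E⊥S given {H} in G with E→· removed — back-door holds.
P(S|do(E)) = Σ_{H} P(S|E,H)·P(H).

P(S|do(E)): backdoor, adjust for {H}.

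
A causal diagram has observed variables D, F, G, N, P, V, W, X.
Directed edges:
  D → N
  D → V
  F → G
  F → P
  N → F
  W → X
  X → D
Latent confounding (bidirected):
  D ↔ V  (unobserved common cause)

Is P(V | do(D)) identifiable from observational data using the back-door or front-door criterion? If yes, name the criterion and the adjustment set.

desc(D)\{D}={F,G,N,P,V}; candidates ⊆ {W,X}.
D↔V: latent back-door arc(s) into D.
size 0: {}; under {} D still reaches {V,W,X} ∋ V.
size 1: {W}, {X}; under {W} D still reaches {V,X} ∋ V.
size 2: {W,X}; under {W,X} D still reaches {V} ∋ V.
D↔V cannot be blocked by any observed set — no back-door set.
No mediator lies on a directed D→…→V path.
Neither criterion identifies P(V|do(D)) in this graph.

P(V|do(D)): not identifiable (no BD/FD set).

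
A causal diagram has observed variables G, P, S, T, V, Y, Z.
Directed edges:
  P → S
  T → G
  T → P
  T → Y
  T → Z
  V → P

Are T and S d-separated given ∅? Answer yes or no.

Bayes-Ball from T | ∅ reaches {G,P,S,Y,Z}.
S ∈ reach(T|∅) ⇒ T ⊥̸ S | ∅.

No — T and S are d-connected given ∅.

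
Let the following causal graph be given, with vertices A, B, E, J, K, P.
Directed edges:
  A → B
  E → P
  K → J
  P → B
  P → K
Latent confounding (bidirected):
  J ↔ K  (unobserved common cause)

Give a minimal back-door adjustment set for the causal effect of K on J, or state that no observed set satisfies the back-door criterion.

K→J: no observed back-door set.

desc(K)\{K}={J}; candidates ⊆ {A,B,E,P}.
K↔J: latent back-door arc(s) into K.
size 0: {}; under {} K still reaches {B,E,J,P} ∋ J.
size 1: {A}, {B}, {E} …(+1); under {A} K still reaches {B,E,J,P} ∋ J.
size 2: {A,B}, {A,E}, {A,P} …(+3); under {A,B} K still reaches {E,J,P} ∋ J.
K↔J cannot be blocked by any observed set — no back-door set.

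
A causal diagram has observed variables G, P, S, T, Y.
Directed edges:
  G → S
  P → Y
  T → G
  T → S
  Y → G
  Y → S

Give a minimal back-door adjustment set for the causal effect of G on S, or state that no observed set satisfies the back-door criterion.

desc(G)\{G}={S}; candidates ⊆ {P,T,Y}.
size 0: {}; under {} G still reaches {P,S,T,Y} ∋ S.
size 1: {P}, {T}, {Y}; under {P} G still reaches {S,T,Y} ∋ S.
{T,Y}: G⊥S given {T,Y} in G with G→· removed — back-door holds.

G→S: minimal back-door set {T, Y}.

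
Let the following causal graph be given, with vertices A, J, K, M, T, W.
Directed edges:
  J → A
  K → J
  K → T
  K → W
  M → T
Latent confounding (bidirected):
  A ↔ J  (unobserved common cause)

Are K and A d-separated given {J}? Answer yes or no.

Bayes-Ball from K | {J} reaches {A,T,W}.
A ∈ reach(K|{J}) ⇒ K ⊥̸ A | {J}.

No — K and A are d-connected given {J}.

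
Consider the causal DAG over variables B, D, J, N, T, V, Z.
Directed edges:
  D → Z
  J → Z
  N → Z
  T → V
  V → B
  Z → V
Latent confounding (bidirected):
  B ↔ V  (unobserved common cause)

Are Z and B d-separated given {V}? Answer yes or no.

No — Z and B are d-connected given {V}.

Bayes-Ball from Z | {V} reaches {B,D,J,N,T}.
B ∈ reach(Z|{V}) ⇒ Z ⊥̸ B | {V}.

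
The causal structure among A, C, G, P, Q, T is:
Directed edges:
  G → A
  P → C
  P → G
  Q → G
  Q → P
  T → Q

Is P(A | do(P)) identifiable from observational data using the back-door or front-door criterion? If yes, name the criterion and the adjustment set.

P(A|do(P)): backdoor, adjust for {Q}.

desc(P)\{P}={A,C,G}; candidates ⊆ {Q,T}.
size 0: {}; under {} P still reaches {A,G,Q,T} ∋ A.
{Q}: P⊥A given {Q} in G with P→· removed — back-door holds.
P(A|do(P)) = Σ_{Q} P(A|P,Q)·P(Q).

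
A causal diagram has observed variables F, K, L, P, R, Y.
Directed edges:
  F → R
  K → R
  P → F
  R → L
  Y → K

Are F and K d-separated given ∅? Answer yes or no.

Yes — F ⊥ K | ∅.

Bayes-Ball from F | ∅ reaches {L,P,R}.
K ∉ reach(F|∅) ⇒ F ⊥ K | ∅.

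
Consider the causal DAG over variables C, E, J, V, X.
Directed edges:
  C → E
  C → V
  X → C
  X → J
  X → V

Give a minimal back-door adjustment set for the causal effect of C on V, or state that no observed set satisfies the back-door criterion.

C→V: minimal back-door set {X}.

desc(C)\{C}={E,V}; candidates ⊆ {J,X}.
size 0: {}; under {} C still reaches {J,V,X} ∋ V.
{X}: C⊥V given {X} in G with C→· removed — back-door holds.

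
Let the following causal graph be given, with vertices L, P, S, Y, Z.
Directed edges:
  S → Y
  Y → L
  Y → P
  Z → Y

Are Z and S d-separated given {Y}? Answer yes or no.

Bayes-Ball from Z | {Y} reaches {S}.
S ∈ reach(Z|{Y}) ⇒ Z ⊥̸ S | {Y}.

No — Z and S are d-connected given {Y}.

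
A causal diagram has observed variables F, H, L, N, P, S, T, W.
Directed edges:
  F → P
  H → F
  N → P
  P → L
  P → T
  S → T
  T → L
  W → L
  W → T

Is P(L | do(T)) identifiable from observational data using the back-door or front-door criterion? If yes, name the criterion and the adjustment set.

P(L|do(T)): backdoor, adjust for {P, W}.

desc(T)\{T}={L}; candidates ⊆ {F,H,N,P,S,W}.
size 0: {}; under {} T still reaches {F,H,L,N,P,S,W} ∋ L.
size 1: {F}, {H}, {N} …(+3); under {F} T still reaches {L,N,P,S,W} ∋ L.
{P,W}: T⊥L given {P,W} in G with T→· removed — back-door holds.
P(L|do(T)) = Σ_{P,W} P(L|T,P,W)·P(P,W).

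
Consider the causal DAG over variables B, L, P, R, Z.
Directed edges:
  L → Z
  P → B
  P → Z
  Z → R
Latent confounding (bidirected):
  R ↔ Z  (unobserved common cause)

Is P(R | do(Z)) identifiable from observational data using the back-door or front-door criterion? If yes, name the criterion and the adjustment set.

desc(Z)\{Z}={R}; candidates ⊆ {B,L,P}.
Z↔R: latent back-door arc(s) into Z.
size 0: {}; under {} Z still reaches {B,L,P,R} ∋ R.
size 1: {B}, {L}, {P}; under {B} Z still reaches {L,P,R} ∋ R.
size 2: {B,L}, {B,P}, {L,P}; under {B,L} Z still reaches {P,R} ∋ R.
Z↔R cannot be blocked by any observed set — no back-door set.
No mediator lies on a directed Z→…→R path.
Neither criterion identifies P(R|do(Z)) in this graph.

P(R|do(Z)): not identifiable (no BD/FD set).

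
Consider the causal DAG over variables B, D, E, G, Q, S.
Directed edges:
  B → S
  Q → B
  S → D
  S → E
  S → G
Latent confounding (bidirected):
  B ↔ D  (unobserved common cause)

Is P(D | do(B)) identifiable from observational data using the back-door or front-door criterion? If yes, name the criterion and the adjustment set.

desc(B)\{B}={D,E,G,S}; candidates ⊆ {Q}.
B↔D: latent back-door arc(s) into B.
size 0: {}; under {} B still reaches {D,Q} ∋ D.
size 1: {Q}; under {Q} B still reaches {D} ∋ D.
B↔D cannot be blocked by any observed set — no back-door set.
{S}: (i) intercepts every directed B→D path; (ii) no back-door B→{S}; (iii) {B} blocks every back-door {S}→D. Front-door holds.
P(D|do(B)) = Σ_{S} P(S|B) Σ_{B'} P(D|S,B')P(B').

P(D|do(B)): frontdoor, adjust for {S}.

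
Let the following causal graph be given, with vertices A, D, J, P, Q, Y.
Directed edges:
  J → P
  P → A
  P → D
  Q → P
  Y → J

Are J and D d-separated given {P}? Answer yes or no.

Bayes-Ball from J | {P} reaches {Q,Y}.
D ∉ reach(J|{P}) ⇒ J ⊥ D | {P}.

Yes — J ⊥ D | {P}.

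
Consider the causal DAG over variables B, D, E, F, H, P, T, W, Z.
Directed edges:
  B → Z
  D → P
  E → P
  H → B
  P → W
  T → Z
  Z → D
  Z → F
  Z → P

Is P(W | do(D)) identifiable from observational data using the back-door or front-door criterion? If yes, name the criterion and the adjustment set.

desc(D)\{D}={P,W}; candidates ⊆ {B,E,F,H,T,Z}.
size 0: {}; under {} D still reaches {B,F,H,P,T,W,Z} ∋ W.
{Z}: D⊥W given {Z} in G with D→· removed — back-door holds.
P(W|do(D)) = Σ_{Z} P(W|D,Z)·P(Z).

P(W|do(D)): backdoor, adjust for {Z}.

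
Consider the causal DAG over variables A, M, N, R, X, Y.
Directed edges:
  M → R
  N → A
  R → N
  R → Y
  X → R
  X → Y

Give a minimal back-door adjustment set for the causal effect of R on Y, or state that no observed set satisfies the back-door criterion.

desc(R)\{R}={A,N,Y}; candidates ⊆ {M,X}.
size 0: {}; under {} R still reaches {M,X,Y} ∋ Y.
{X}: R⊥Y given {X} in G with R→· removed — back-door holds.

R→Y: minimal back-door set {X}.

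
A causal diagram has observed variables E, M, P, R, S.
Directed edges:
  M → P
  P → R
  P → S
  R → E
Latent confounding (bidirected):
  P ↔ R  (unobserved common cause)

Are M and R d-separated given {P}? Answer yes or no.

No — M and R are d-connected given {P}.

Bayes-Ball from M | {P} reaches {E,R}.
R ∈ reach(M|{P}) ⇒ M ⊥̸ R | {P}.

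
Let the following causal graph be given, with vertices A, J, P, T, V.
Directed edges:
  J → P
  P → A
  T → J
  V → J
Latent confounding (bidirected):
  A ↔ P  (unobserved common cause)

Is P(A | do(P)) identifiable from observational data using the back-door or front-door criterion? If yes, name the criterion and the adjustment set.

P(A|do(P)): not identifiable (no BD/FD set).

desc(P)\{P}={A}; candidates ⊆ {J,T,V}.
P↔A: latent back-door arc(s) into P.
size 0: {}; under {} P still reaches {A,J,T,V} ∋ A.
size 1: {J}, {T}, {V}; under {J} P still reaches {A} ∋ A.
size 2: {J,T}, {J,V}, {T,V}; under {J,T} P still reaches {A} ∋ A.
P↔A cannot be blocked by any observed set — no back-door set.
No mediator lies on a directed P→…→A path.
Neither criterion identifies P(A|do(P)) in this graph.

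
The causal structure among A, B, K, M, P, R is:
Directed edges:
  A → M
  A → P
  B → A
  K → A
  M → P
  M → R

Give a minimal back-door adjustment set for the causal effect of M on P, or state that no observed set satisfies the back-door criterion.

M→P: minimal back-door set {A}.

desc(M)\{M}={P,R}; candidates ⊆ {A,B,K}.
size 0: {}; under {} M still reaches {A,B,K,P} ∋ P.
{A}: M⊥P given {A} in G with M→· removed — back-door holds.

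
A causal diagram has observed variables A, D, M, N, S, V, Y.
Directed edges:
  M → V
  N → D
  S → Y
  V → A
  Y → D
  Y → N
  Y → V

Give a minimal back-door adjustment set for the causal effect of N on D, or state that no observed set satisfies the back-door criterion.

desc(N)\{N}={D}; candidates ⊆ {A,M,S,V,Y}.
size 0: {}; under {} N still reaches {A,D,S,V,Y} ∋ D.
{Y}: N⊥D given {Y} in G with N→· removed — back-door holds.

N→D: minimal back-door set {Y}.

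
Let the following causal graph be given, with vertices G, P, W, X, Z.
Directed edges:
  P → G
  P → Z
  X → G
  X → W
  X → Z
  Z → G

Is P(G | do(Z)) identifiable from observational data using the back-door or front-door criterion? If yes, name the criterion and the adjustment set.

desc(Z)\{Z}={G}; candidates ⊆ {P,W,X}.
size 0: {}; under {} Z still reaches {G,P,W,X} ∋ G.
size 1: {P}, {W}, {X}; under {P} Z still reaches {G,W,X} ∋ G.
{P,X}: Z⊥G given {P,X} in G with Z→· removed — back-door holds.
P(G|do(Z)) = Σ_{P,X} P(G|Z,P,X)·P(P,X).

P(G|do(Z)): backdoor, adjust for {P, X}.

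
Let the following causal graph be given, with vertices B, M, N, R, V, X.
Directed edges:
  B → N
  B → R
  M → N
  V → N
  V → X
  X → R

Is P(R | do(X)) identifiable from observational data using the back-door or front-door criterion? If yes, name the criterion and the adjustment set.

P(R|do(X)): backdoor, adjust for ∅.

desc(X)\{X}={R}; candidates ⊆ {B,M,N,V}.
∅: X⊥R given ∅ in G with X→· removed — back-door holds.
P(R|do(X)) = P(R|X) — no adjustment needed.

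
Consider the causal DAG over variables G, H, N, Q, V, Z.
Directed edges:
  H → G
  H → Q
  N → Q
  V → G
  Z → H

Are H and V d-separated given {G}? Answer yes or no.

No — H and V are d-connected given {G}.

Bayes-Ball from H | {G} reaches {Q,V,Z}.
V ∈ reach(H|{G}) ⇒ H ⊥̸ V | {G}.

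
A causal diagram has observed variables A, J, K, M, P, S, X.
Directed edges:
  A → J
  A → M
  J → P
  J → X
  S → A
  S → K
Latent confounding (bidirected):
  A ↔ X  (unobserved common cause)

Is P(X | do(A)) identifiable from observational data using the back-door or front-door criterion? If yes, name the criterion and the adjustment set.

P(X|do(A)): frontdoor, adjust for {J}.

desc(A)\{A}={J,M,P,X}; candidates ⊆ {K,S}.
A↔X: latent back-door arc(s) into A.
size 0: {}; under {} A still reaches {K,S,X} ∋ X.
size 1: {K}, {S}; under {K} A still reaches {S,X} ∋ X.
size 2: {K,S}; under {K,S} A still reaches {X} ∋ X.
A↔X cannot be blocked by any observed set — no back-door set.
{J}: (i) intercepts every directed A→X path; (ii) no back-door A→{J}; (iii) {A} blocks every back-door {J}→X. Front-door holds.
P(X|do(A)) = Σ_{J} P(J|A) Σ_{A'} P(X|J,A')P(A').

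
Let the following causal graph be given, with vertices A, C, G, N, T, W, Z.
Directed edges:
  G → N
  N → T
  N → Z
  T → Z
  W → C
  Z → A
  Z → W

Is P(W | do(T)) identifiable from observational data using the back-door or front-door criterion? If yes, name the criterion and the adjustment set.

P(W|do(T)): backdoor, adjust for {N}.

desc(T)\{T}={A,C,W,Z}; candidates ⊆ {G,N}.
size 0: {}; under {} T still reaches {A,C,G,N,W,Z} ∋ W.
{N}: T⊥W given {N} in G with T→· removed — back-door holds.
P(W|do(T)) = Σ_{N} P(W|T,N)·P(N).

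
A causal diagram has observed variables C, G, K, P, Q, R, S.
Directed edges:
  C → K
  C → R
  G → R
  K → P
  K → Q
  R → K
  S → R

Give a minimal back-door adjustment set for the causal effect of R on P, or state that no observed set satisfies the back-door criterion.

desc(R)\{R}={K,P,Q}; candidates ⊆ {C,G,S}.
size 0: {}; under {} R still reaches {C,G,K,P,Q,S} ∋ P.
{C}: R⊥P given {C} in G with R→· removed — back-door holds.

R→P: minimal back-door set {C}.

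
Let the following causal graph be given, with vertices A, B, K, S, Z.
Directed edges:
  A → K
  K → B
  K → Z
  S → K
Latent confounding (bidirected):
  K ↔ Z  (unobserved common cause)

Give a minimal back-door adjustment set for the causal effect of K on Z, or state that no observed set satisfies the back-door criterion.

K→Z: no observed back-door set.

desc(K)\{K}={B,Z}; candidates ⊆ {A,S}.
K↔Z: latent back-door arc(s) into K.
size 0: {}; under {} K still reaches {A,S,Z} ∋ Z.
size 1: {A}, {S}; under {A} K still reaches {S,Z} ∋ Z.
size 2: {A,S}; under {A,S} K still reaches {Z} ∋ Z.
K↔Z cannot be blocked by any observed set — no back-door set.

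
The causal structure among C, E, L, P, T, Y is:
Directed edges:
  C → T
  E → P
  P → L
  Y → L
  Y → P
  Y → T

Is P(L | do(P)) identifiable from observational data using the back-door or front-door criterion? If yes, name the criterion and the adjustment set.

desc(P)\{P}={L}; candidates ⊆ {C,E,T,Y}.
size 0: {}; under {} P still reaches {E,L,T,Y} ∋ L.
{Y}: P⊥L given {Y} in G with P→· removed — back-door holds.
P(L|do(P)) = Σ_{Y} P(L|P,Y)·P(Y).

P(L|do(P)): backdoor, adjust for {Y}.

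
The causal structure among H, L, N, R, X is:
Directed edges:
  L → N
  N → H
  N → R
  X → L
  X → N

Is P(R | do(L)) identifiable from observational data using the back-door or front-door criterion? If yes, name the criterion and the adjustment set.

P(R|do(L)): backdoor, adjust for {X}.

desc(L)\{L}={H,N,R}; candidates ⊆ {X}.
size 0: {}; under {} L still reaches {H,N,R,X} ∋ R.
{X}: L⊥R given {X} in G with L→· removed — back-door holds.
P(R|do(L)) = Σ_{X} P(R|L,X)·P(X).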